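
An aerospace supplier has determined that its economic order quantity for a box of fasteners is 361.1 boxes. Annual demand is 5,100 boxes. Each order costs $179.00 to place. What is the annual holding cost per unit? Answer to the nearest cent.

Invert the EOQ relation Q*² = 2DS/H.
From Q* = √(2DS/H): H = 2DS / Q*² = 2 × 5,100 × 179 / 361.1² = 14.0023.

H ≈ $14.00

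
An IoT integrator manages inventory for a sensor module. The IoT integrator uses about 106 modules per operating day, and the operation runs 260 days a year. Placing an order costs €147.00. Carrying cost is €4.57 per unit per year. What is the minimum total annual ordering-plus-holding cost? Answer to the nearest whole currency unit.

TC* ≈ €6,085

Annual demand D = 106 × 260 = 27,560.
EOQ = √(2DS/H) = √(2 × 27,560 × 147 / 4.57) ≈ 1331.54.
At the optimum the two cost components are equal, so total cost = 2·(Q*/2)H = Q*·H.
Minimum total = √(2DSH) = √(2 × 27,560 × 147 × 4.57) ≈ 6085.151.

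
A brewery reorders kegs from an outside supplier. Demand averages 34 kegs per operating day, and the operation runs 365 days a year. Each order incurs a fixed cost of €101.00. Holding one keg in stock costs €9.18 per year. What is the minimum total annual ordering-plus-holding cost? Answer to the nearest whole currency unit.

Annual demand D = 34 × 365 = 12,410.
Q* = √(2DS/H) = √(2 × 12,410 × 101 / 9.18) ≈ 522.56.
At the optimum the two cost components are equal, so total cost = 2·(Q*/2)H = Q*·H.
Minimum total = √(2DSH) = √(2 × 12,410 × 101 × 9.18) ≈ 4797.146.

TC* ≈ €4,797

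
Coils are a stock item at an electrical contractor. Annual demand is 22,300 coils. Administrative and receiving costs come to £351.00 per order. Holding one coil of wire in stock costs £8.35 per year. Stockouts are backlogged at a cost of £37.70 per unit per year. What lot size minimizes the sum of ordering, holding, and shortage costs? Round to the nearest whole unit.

With planned backorders, Q* = √(2DS/H) · √((H+B)/B).
√(2DS/H) = √(2 × 22,300 × 351 / 8.35) = 1369.234.
√((H+B)/B) = √((8.35+37.7)/37.7) = 1.1052.
Q* ≈ 1513.289.

Q* ≈ 1,513 coils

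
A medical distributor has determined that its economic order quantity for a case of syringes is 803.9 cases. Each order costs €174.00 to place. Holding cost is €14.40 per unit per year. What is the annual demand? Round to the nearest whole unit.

Squaring Q* = √(2DS/H) gives Q*² = 2DS/H.
From Q* = √(2DS/H): D = Q*²H / (2S) = 803.9² × 14.4 / (2 × 174) = 26741.595.

D ≈ 26,742 cases per year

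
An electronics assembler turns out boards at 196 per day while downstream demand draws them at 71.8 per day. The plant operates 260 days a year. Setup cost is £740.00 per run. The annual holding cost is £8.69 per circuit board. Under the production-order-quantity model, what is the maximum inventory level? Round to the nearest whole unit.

Annual demand D = 71.8 × 260 = 18,668.
Production build-up factor (1 − d/p) = 1 − 71.8/196 = 0.6337.
Q* = √(2DS / (H(1 − d/p))) = √(2 × 18,668 × 740 / (8.69 × 0.6337)).
= √(27,628,640 / 5.5066) ≈ 2239.944.
Maximum inventory = Q*(1 − d/p) = 2239.944 × 0.6337 ≈ 1419.393.

I_max ≈ 1,419 boards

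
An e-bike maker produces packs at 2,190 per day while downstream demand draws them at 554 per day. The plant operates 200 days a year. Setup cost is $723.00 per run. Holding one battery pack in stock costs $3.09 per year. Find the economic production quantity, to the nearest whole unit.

Annual demand D = 554 × 200 = 110,800.
Production build-up factor (1 − d/p) = 1 − 554/2,190 = 0.7470.
Q* = √(2DS / (H(1 − d/p))) = √(2 × 110,800 × 723 / (3.09 × 0.7470)).
= √(160,216,800 / 2.3083) ≈ 8331.155.

Q* ≈ 8,331 packs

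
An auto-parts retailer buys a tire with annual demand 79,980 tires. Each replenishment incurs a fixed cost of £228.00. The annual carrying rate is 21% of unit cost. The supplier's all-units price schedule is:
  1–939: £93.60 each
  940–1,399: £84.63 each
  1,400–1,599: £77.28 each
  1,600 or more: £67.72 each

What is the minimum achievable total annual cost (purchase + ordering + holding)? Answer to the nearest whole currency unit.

Holding cost per unit per year at price C is H = 0.21·C.
For each price level, check whether its EOQ is feasible; otherwise the best quantity at that price is the breakpoint.
Tier 1 (£93.60): EOQ = 1362.2 exceeds tier's upper bound 939, so this tier is dominated.
Tier 2 (£84.63): EOQ = 1432.5 exceeds tier's upper bound 1399, so this tier is dominated.
EOQ at £77.28 = 1499.1 (feasible in tier 3): TC = 79,980×£77.28 + (79,980/1499.1)×228 + (1499.1/2)×0.21×£77.28 = £6,205,182.96.
EOQ at £67.72 = 1601.4 (feasible in tier 4): TC = 79,980×£67.72 + (79,980/1601.4)×228 + (1601.4/2)×0.21×£67.72 = £5,439,019.70.
Lowest total cost among the candidates is at Q = 1601.4.

TC* ≈ £5,439,020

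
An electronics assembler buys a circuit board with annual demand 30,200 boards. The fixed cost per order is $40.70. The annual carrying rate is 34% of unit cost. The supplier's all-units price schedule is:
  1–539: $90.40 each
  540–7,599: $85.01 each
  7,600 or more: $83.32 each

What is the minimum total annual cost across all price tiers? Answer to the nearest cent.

TC* ≈ $2,577,382.10

Holding cost per unit per year at price C is H = 0.34·C.
For each price level, check whether its EOQ is feasible; otherwise the best quantity at that price is the breakpoint.
EOQ at $90.40 = 282.8 (feasible in tier 1): TC = 30,200×$90.40 + (30,200/282.8)×40.7 + (282.8/2)×0.34×$90.40 = $2,738,772.39.
EOQ at $85.01 = 291.6 < 540, so use break Q=540: TC = 30,200×$85.01 + (30,200/540.0)×40.7 + (540.0/2)×0.34×$85.01 = $2,577,382.10.
EOQ at $83.32 = 294.6 < 7600, so use break Q=7600: TC = 30,200×$83.32 + (30,200/7600.0)×40.7 + (7600.0/2)×0.34×$83.32 = $2,624,075.17.
Lowest total cost among the candidates is at Q = 540.0.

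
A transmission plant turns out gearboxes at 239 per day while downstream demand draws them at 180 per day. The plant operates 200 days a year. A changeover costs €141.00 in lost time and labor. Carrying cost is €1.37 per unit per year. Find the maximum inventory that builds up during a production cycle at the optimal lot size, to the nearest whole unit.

Annual demand D = 180 × 200 = 36,000.
Production build-up factor (1 − d/p) = 1 − 180/239 = 0.2469.
Q* = √(2DS / (H(1 − d/p))) = √(2 × 36,000 × 141 / (1.37 × 0.2469)).
= √(10,152,000 / 0.3382) ≈ 5478.838.
Maximum inventory = Q*(1 − d/p) = 5478.838 × 0.2469 ≈ 1352.517.

I_max ≈ 1,353 gearboxes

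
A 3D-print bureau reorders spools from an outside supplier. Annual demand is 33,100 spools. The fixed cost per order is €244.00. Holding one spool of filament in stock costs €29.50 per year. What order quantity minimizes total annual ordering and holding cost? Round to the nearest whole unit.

EOQ = √(2DS / H) = √(2 × 33,100 × 244 / 29.5).
= √(16,152,800 / 29.5) = √547,552.5424 ≈ 739.968.

Q* ≈ 740 spools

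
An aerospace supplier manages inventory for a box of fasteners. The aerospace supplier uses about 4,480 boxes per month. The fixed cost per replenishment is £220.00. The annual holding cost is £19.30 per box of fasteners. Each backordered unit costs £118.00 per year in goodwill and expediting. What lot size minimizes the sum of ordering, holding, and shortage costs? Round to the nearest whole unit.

Annual demand D = 4,480 × 12 = 53,760.
With planned backorders, Q* = √(2DS/H) · √((H+B)/B).
√(2DS/H) = √(2 × 53,760 × 220 / 19.3) = 1107.076.
√((H+B)/B) = √((19.3+118)/118) = 1.0787.
Q* ≈ 1194.185.

Q* ≈ 1,194 boxes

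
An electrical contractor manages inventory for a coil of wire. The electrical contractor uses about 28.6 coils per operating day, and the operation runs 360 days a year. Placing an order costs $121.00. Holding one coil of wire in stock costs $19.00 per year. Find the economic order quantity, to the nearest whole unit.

Annual demand D = 28.6 × 360 = 10,296.
EOQ = √(2DS / H) = √(2 × 10,296 × 121 / 19).
= √(2,491,632 / 19) = √131,138.5263 ≈ 362.131.

Q* ≈ 362 coils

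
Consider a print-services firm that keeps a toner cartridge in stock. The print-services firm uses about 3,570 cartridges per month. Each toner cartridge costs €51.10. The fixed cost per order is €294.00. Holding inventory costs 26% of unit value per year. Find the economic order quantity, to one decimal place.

Annual demand D = 3,570 × 12 = 42,840.
Holding cost H = 0.26 × €51.10 = €13.2860 per unit per year.
EOQ = √(2DS / H) = √(2 × 42,840 × 294 / 13.286).
= √(25,189,920 / 13.286) = √1,895,974.7102 ≈ 1376.944.

Q* ≈ 1,376.9 cartridges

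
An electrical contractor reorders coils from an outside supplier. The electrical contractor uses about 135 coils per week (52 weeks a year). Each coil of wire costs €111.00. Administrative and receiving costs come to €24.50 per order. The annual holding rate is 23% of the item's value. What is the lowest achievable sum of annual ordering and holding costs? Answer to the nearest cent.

TC* ≈ €2,963.41

Annual demand D = 135 × 52 = 7,020.
Holding cost H = 0.23 × €111.00 = €25.5300 per unit per year.
Q* = √(2DS/H) = √(2 × 7,020 × 24.5 / 25.53) ≈ 116.08.
At Q*, ordering cost (D/Q*)S equals holding cost (Q*/2)H, each = √(DSH/2).
Minimum total = √(2DSH) = √(2 × 7,020 × 24.5 × 25.53) ≈ 2963.412.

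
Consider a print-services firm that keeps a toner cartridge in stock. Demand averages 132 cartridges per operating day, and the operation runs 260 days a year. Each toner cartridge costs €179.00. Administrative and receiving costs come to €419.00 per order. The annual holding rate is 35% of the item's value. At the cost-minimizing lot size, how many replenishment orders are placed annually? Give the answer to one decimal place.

N ≈ 50.7 orders per year

Annual demand D = 132 × 260 = 34,320.
Holding cost H = 0.35 × €179.00 = €62.6500 per unit per year.
The optimal lot size = √(2DS/H) = √(2 × 34,320 × 419 / 62.65) ≈ 677.54.
Orders per year = D / Q* = 34,320 / 677.54 ≈ 50.654.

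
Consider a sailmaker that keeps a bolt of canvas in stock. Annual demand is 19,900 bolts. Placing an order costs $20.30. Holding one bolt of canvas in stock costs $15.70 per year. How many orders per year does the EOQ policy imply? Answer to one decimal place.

N ≈ 87.7 orders per year

EOQ = √(2DS/H) = √(2 × 19,900 × 20.3 / 15.7) ≈ 226.85.
Orders per year = D / Q* = 19,900 / 226.85 ≈ 87.723.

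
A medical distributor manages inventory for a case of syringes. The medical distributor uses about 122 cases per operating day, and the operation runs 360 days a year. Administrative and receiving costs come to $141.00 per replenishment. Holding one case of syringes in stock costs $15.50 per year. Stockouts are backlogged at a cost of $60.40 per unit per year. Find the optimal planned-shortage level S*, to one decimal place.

S* ≈ 204.6 cases

Annual demand D = 122 × 360 = 43,920.
With planned backorders, Q* = √(2DS/H) · √((H+B)/B).
√(2DS/H) = √(2 × 43,920 × 141 / 15.5) = 893.902.
√((H+B)/B) = √((15.5+60.4)/60.4) = 1.1210.
Q* ≈ 1002.057.
S* = Q* · H/(H+B) = 1002.057 × 15.5/75.9 ≈ 204.636.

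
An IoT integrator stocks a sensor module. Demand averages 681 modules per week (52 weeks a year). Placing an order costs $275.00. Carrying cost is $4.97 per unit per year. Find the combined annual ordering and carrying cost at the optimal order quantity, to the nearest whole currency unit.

TC* ≈ $9,839

Annual demand D = 681 × 52 = 35,412.
The optimal lot size = √(2DS/H) = √(2 × 35,412 × 275 / 4.97) ≈ 1979.60.
At the optimum the two cost components are equal, so total cost = 2·(Q*/2)H = Q*·H.
Minimum total = √(2DSH) = √(2 × 35,412 × 275 × 4.97) ≈ 9838.633.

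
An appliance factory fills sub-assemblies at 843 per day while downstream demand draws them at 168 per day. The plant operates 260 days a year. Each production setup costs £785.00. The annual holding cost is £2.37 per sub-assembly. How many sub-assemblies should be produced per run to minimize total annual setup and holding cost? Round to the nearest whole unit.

Annual demand D = 168 × 260 = 43,680.
Production build-up factor (1 − d/p) = 1 − 168/843 = 0.8007.
Q* = √(2DS / (H(1 − d/p))) = √(2 × 43,680 × 785 / (2.37 × 0.8007)).
= √(68,577,600 / 1.8977) ≈ 6011.445.

Q* ≈ 6,011 sub-assemblies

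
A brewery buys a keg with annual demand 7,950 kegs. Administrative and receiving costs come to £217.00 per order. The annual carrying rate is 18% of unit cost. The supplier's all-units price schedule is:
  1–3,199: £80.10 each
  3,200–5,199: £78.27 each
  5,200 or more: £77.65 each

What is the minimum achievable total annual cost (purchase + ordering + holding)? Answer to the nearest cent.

TC* ≈ £643,848.11

Holding cost per unit per year at price C is H = 0.18·C.
For each price level, check whether its EOQ is feasible; otherwise the best quantity at that price is the breakpoint.
EOQ at £80.10 = 489.2 (feasible in tier 1): TC = 7,950×£80.10 + (7,950/489.2)×217 + (489.2/2)×0.18×£80.10 = £643,848.11.
EOQ at £78.27 = 494.9 < 3200, so use break Q=3200: TC = 7,950×£78.27 + (7,950/3200.0)×217 + (3200.0/2)×0.18×£78.27 = £645,327.37.
EOQ at £77.65 = 496.8 < 5200, so use break Q=5200: TC = 7,950×£77.65 + (7,950/5200.0)×217 + (5200.0/2)×0.18×£77.65 = £653,989.46.
Lowest total cost among the candidates is at Q = 489.2.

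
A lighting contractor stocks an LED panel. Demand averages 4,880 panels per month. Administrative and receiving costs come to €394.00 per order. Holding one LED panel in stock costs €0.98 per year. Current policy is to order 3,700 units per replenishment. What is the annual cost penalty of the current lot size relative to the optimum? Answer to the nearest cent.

Annual demand D = 4,880 × 12 = 58,560.
EOQ = √(2DS/H) = √(2 × 58,560 × 394 / 0.98) ≈ 6862.00.
Cost at Q* = (D/Q*)S + (Q*/2)H = √(2DSH) ≈ €6,724.76.
Cost at Q = 3,700: (58,560/3,700)×394 + (3,700/2)×0.98 = €6,235.85 + €1,813.00 = €8,048.85.
Excess = €8,048.85 − €6,724.76 = €1,324.09.

Extra cost ≈ €1,324.09 per year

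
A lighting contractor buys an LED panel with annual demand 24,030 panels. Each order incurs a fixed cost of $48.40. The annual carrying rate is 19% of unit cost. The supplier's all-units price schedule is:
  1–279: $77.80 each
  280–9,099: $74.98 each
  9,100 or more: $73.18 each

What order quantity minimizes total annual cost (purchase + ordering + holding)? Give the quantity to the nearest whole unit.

Holding cost per unit per year at price C is H = 0.19·C.
Candidates are each tier's EOQ (if it falls in that tier) and each price-break quantity.
Tier 1 ($77.80): EOQ = 396.7 exceeds tier's upper bound 279, so this tier is dominated.
EOQ at $74.98 = 404.1 (feasible in tier 2): TC = 24,030×$74.98 + (24,030/404.1)×48.4 + (404.1/2)×0.19×$74.98 = $1,807,525.97.
EOQ at $73.18 = 409.0 < 9100, so use break Q=9100: TC = 24,030×$73.18 + (24,030/9100.0)×48.4 + (9100.0/2)×0.19×$73.18 = $1,821,907.32.
Lowest total cost is $1,807,525.97 at Q = 404.1.

Q* ≈ 404 panels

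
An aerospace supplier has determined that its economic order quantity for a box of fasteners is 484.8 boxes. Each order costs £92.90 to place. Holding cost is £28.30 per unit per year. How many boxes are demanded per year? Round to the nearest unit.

D ≈ 35,799 boxes per year

Invert the EOQ relation Q*² = 2DS/H.
From Q* = √(2DS/H): D = Q*²H / (2S) = 484.8² × 28.3 / (2 × 92.9) = 35798.592.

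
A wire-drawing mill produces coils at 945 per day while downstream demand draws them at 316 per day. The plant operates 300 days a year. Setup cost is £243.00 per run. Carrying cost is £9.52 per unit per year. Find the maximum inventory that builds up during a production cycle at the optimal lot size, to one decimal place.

I_max ≈ 1,794.8 coils

Annual demand D = 316 × 300 = 94,800.
Production build-up factor (1 − d/p) = 1 − 316/945 = 0.6656.
Q* = √(2DS / (H(1 − d/p))) = √(2 × 94,800 × 243 / (9.52 × 0.6656)).
= √(46,072,800 / 6.3366) ≈ 2696.463.
Maximum inventory = Q*(1 − d/p) = 2696.463 × 0.6656 ≈ 1794.788.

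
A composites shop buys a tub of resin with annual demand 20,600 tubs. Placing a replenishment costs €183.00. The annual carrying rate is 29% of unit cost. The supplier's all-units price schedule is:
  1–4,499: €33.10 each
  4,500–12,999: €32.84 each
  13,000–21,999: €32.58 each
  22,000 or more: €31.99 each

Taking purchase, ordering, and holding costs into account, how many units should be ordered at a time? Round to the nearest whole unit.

Q* ≈ 886 tubs

Holding cost per unit per year at price C is H = 0.29·C.
Evaluate total cost at each tier's feasible EOQ or, if the EOQ is below the tier, at the tier's minimum quantity.
EOQ at €33.10 = 886.3 (feasible in tier 1): TC = 20,600×€33.10 + (20,600/886.3)×183 + (886.3/2)×0.29×€33.10 = €690,367.21.
EOQ at €32.84 = 889.8 < 4500, so use break Q=4500: TC = 20,600×€32.84 + (20,600/4500.0)×183 + (4500.0/2)×0.29×€32.84 = €698,769.83.
EOQ at €32.58 = 893.3 < 13000, so use break Q=13000: TC = 20,600×€32.58 + (20,600/13000.0)×183 + (13000.0/2)×0.29×€32.58 = €732,851.28.
EOQ at €31.99 = 901.5 < 22000, so use break Q=22000: TC = 20,600×€31.99 + (20,600/22000.0)×183 + (22000.0/2)×0.29×€31.99 = €761,213.45.
Lowest total cost is €690,367.21 at Q = 886.3.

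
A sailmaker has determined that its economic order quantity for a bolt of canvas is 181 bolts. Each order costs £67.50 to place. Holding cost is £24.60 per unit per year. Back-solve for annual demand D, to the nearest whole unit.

The basic EOQ model gives Q* = √(2DS/H); rearrange for the unknown.
From Q* = √(2DS/H): D = Q*²H / (2S) = 181² × 24.6 / (2 × 67.5) = 5969.782.

D ≈ 5,970 bolts per year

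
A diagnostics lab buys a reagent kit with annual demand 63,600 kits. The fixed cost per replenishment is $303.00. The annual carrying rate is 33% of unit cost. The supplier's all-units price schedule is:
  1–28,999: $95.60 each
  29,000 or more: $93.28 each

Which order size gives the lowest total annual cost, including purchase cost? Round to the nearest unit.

Q* ≈ 1,105 kits

Holding cost per unit per year at price C is H = 0.33·C.
For each price level, check whether its EOQ is feasible; otherwise the best quantity at that price is the breakpoint.
EOQ at $95.60 = 1105.3 (feasible in tier 1): TC = 63,600×$95.60 + (63,600/1105.3)×303 + (1105.3/2)×0.33×$95.60 = $6,115,029.91.
EOQ at $93.28 = 1119.0 < 29000, so use break Q=29000: TC = 63,600×$93.28 + (63,600/29000.0)×303 + (29000.0/2)×0.33×$93.28 = $6,379,617.31.
Lowest total cost is $6,115,029.91 at Q = 1105.3.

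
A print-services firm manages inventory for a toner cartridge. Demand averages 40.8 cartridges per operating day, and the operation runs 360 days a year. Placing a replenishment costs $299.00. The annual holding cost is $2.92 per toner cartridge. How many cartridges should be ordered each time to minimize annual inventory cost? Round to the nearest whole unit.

Annual demand D = 40.8 × 360 = 14,688.
EOQ = √(2DS / H) = √(2 × 14,688 × 299 / 2.92).
= √(8,783,424 / 2.92) = √3,008,021.9178 ≈ 1734.365.

Q* ≈ 1,734 cartridges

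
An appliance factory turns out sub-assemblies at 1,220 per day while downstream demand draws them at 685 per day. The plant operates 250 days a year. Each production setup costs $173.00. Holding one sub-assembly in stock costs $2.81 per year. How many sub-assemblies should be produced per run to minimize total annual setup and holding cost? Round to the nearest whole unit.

Q* ≈ 6,934 sub-assemblies

Annual demand D = 685 × 250 = 171,250.
Production build-up factor (1 − d/p) = 1 − 685/1,220 = 0.4385.
Q* = √(2DS / (H(1 − d/p))) = √(2 × 171,250 × 173 / (2.81 × 0.4385)).
= √(59,252,500 / 1.2323) ≈ 6934.309.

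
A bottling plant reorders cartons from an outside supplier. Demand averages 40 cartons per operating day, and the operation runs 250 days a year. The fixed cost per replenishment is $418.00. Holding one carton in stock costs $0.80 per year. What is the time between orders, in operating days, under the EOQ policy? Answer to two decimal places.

T ≈ 80.82 days

Annual demand D = 40 × 250 = 10,000.
The optimal lot size = √(2DS/H) = √(2 × 10,000 × 418 / 0.8) ≈ 3232.65.
Cycle time = Q*/D × 250 = 3232.65 / 10,000 × 250 ≈ 80.816 days.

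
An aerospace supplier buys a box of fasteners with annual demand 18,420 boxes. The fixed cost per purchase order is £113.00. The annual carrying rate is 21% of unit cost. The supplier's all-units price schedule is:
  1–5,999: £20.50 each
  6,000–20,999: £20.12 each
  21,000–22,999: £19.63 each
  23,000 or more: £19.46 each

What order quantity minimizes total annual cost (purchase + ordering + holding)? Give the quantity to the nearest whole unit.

Holding cost per unit per year at price C is H = 0.21·C.
For each price level, check whether its EOQ is feasible; otherwise the best quantity at that price is the breakpoint.
EOQ at £20.50 = 983.4 (feasible in tier 1): TC = 18,420×£20.50 + (18,420/983.4)×113 + (983.4/2)×0.21×£20.50 = £381,843.36.
EOQ at £20.12 = 992.6 < 6000, so use break Q=6000: TC = 18,420×£20.12 + (18,420/6000.0)×113 + (6000.0/2)×0.21×£20.12 = £383,632.91.
EOQ at £19.63 = 1004.9 < 21000, so use break Q=21000: TC = 18,420×£19.63 + (18,420/21000.0)×113 + (21000.0/2)×0.21×£19.63 = £404,967.87.
EOQ at £19.46 = 1009.3 < 23000, so use break Q=23000: TC = 18,420×£19.46 + (18,420/23000.0)×113 + (23000.0/2)×0.21×£19.46 = £405,539.60.
Lowest total cost is £381,843.36 at Q = 983.4.

Q* ≈ 983 boxes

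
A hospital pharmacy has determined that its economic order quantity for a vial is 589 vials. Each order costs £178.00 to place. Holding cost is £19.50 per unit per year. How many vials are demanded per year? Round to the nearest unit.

Squaring Q* = √(2DS/H) gives Q*² = 2DS/H.
From Q* = √(2DS/H): D = Q*²H / (2S) = 589² × 19.5 / (2 × 178) = 19002.695.

D ≈ 19,003 vials per year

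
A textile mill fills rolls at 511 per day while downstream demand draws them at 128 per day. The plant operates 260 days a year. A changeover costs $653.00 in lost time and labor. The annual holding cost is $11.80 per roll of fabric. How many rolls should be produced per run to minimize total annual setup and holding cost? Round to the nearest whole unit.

Q* ≈ 2,217 rolls

Annual demand D = 128 × 260 = 33,280.
Production build-up factor (1 − d/p) = 1 − 128/511 = 0.7495.
Q* = √(2DS / (H(1 − d/p))) = √(2 × 33,280 × 653 / (11.8 × 0.7495)).
= √(43,463,680 / 8.8442) ≈ 2216.835.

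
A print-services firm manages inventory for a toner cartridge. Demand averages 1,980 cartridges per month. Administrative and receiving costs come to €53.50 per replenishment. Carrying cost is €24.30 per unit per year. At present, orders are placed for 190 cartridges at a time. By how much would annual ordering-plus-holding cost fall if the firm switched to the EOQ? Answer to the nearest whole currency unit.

Extra cost ≈ €1,139 per year

Annual demand D = 1,980 × 12 = 23,760.
EOQ = √(2DS/H) = √(2 × 23,760 × 53.5 / 24.3) ≈ 323.45.
Cost at Q* = (D/Q*)S + (Q*/2)H = √(2DSH) ≈ €7,859.92.
Cost at Q = 190: (23,760/190)×53.5 + (190/2)×24.3 = €6,690.32 + €2,308.50 = €8,998.82.
Excess = €8,998.82 − €7,859.92 = €1,138.89.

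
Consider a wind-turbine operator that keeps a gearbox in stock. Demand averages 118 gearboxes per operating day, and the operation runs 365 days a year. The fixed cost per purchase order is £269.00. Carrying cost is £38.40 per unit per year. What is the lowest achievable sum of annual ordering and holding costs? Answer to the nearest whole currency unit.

TC* ≈ £29,829

Annual demand D = 118 × 365 = 43,070.
EOQ = √(2DS/H) = √(2 × 43,070 × 269 / 38.4) ≈ 776.81.
At the optimum the two cost components are equal, so total cost = 2·(Q*/2)H = Q*·H.
Minimum total = √(2DSH) = √(2 × 43,070 × 269 × 38.4) ≈ 29829.377.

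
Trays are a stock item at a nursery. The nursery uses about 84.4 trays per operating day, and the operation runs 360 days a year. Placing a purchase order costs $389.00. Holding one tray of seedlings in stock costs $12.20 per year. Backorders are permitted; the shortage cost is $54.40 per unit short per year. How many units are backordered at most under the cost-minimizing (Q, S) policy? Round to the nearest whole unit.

Annual demand D = 84.4 × 360 = 30,384.
With planned backorders, Q* = √(2DS/H) · √((H+B)/B).
√(2DS/H) = √(2 × 30,384 × 389 / 12.2) = 1391.978.
√((H+B)/B) = √((12.2+54.4)/54.4) = 1.1065.
Q* ≈ 1540.175.
S* = Q* · H/(H+B) = 1540.175 × 12.2/66.6 ≈ 282.134.

S* ≈ 282 trays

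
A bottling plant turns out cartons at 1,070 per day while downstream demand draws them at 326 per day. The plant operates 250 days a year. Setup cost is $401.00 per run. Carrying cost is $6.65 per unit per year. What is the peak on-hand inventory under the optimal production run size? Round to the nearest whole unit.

I_max ≈ 2,614 cartons

Annual demand D = 326 × 250 = 81,500.
Production build-up factor (1 − d/p) = 1 − 326/1,070 = 0.6953.
Q* = √(2DS / (H(1 − d/p))) = √(2 × 81,500 × 401 / (6.65 × 0.6953)).
= √(65,363,000 / 4.6239) ≈ 3759.764.
Maximum inventory = Q*(1 − d/p) = 3759.764 × 0.6953 ≈ 2614.266.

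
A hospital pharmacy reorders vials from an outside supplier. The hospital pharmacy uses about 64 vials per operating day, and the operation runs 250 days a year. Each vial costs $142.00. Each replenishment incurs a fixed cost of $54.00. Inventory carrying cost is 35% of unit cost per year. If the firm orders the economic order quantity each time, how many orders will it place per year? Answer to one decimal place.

Annual demand D = 64 × 250 = 16,000.
Holding cost H = 0.35 × $142.00 = $49.7000 per unit per year.
Q* = √(2DS/H) = √(2 × 16,000 × 54 / 49.7) ≈ 186.46.
Orders per year = D / Q* = 16,000 / 186.46 ≈ 85.808.

N ≈ 85.8 orders per year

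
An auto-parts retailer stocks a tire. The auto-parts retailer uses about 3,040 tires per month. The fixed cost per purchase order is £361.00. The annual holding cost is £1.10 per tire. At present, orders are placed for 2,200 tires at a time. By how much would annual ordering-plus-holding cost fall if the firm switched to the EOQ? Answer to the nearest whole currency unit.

Annual demand D = 3,040 × 12 = 36,480.
EOQ = √(2DS/H) = √(2 × 36,480 × 361 / 1.1) ≈ 4893.28.
Cost at Q* = (D/Q*)S + (Q*/2)H = √(2DSH) ≈ £5,382.60.
Cost at Q = 2,200: (36,480/2,200)×361 + (2,200/2)×1.1 = £5,986.04 + £1,210.00 = £7,196.04.
Excess = £7,196.04 − £5,382.60 = £1,813.43.

Extra cost ≈ £1,813 per year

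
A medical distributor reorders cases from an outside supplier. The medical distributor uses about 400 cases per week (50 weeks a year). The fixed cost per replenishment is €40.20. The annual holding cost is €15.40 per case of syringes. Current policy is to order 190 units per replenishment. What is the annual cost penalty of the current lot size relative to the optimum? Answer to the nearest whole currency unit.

Extra cost ≈ €718 per year

Annual demand D = 400 × 50 = 20,000.
EOQ = √(2DS/H) = √(2 × 20,000 × 40.2 / 15.4) ≈ 323.13.
Cost at Q* = (D/Q*)S + (Q*/2)H = √(2DSH) ≈ €4,976.26.
Cost at Q = 190: (20,000/190)×40.2 + (190/2)×15.4 = €4,231.58 + €1,463.00 = €5,694.58.
Excess = €5,694.58 − €4,976.26 = €718.32.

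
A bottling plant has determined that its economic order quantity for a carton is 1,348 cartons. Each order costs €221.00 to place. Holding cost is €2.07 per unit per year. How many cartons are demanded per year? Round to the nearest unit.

The basic EOQ model gives Q* = √(2DS/H); rearrange for the unknown.
From Q* = √(2DS/H): D = Q*²H / (2S) = 1,348² × 2.07 / (2 × 221) = 8509.967.

D ≈ 8,510 cartons per year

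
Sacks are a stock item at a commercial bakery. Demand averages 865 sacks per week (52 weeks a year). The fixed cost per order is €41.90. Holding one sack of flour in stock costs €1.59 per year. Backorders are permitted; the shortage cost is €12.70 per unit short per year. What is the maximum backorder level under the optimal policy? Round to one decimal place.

Annual demand D = 865 × 52 = 44,980.
With planned backorders, Q* = √(2DS/H) · √((H+B)/B).
√(2DS/H) = √(2 × 44,980 × 41.9 / 1.59) = 1539.690.
√((H+B)/B) = √((1.59+12.7)/12.7) = 1.0608.
Q* ≈ 1633.230.
S* = Q* · H/(H+B) = 1633.230 × 1.59/14.29 ≈ 181.724.

S* ≈ 181.7 sacks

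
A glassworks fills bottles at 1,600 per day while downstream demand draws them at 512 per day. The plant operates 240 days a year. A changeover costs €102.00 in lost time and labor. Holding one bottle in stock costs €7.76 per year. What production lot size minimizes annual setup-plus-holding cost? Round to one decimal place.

Q* ≈ 2,179.6 bottles

Annual demand D = 512 × 240 = 122,880.
Production build-up factor (1 − d/p) = 1 − 512/1,600 = 0.6800.
Q* = √(2DS / (H(1 − d/p))) = √(2 × 122,880 × 102 / (7.76 × 0.6800)).
= √(25,067,520 / 5.2768) ≈ 2179.568.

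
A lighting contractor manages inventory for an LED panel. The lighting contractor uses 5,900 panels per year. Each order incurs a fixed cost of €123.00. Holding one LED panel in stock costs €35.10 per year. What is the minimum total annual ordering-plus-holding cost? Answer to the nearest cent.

TC* ≈ €7,137.52

The optimal lot size = √(2DS/H) = √(2 × 5,900 × 123 / 35.1) ≈ 203.35.
At Q*, ordering cost (D/Q*)S equals holding cost (Q*/2)H, each = √(DSH/2).
Minimum total = √(2DSH) = √(2 × 5,900 × 123 × 35.1) ≈ 7137.516.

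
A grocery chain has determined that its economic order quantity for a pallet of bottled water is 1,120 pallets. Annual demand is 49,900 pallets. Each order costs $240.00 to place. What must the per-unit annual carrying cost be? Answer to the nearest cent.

H ≈ $19.09

The basic EOQ model gives Q* = √(2DS/H); rearrange for the unknown.
From Q* = √(2DS/H): H = 2DS / Q*² = 2 × 49,900 × 240 / 1,120² = 19.0944.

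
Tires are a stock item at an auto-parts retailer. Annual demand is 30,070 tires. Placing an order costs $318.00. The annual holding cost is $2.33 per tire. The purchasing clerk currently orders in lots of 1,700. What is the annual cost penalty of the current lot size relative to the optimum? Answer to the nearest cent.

EOQ = √(2DS/H) = √(2 × 30,070 × 318 / 2.33) ≈ 2864.95.
Cost at Q* = (D/Q*)S + (Q*/2)H = √(2DSH) ≈ $6,675.34.
Cost at Q = 1,700: (30,070/1,700)×318 + (1,700/2)×2.33 = $5,624.86 + $1,980.50 = $7,605.36.
Excess = $7,605.36 − $6,675.34 = $930.02.

Extra cost ≈ $930.02 per year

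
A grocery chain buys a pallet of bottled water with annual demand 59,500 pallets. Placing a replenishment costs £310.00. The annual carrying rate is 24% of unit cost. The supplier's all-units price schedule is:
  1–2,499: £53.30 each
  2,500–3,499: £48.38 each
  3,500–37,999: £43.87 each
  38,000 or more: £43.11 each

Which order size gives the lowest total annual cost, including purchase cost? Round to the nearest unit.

Holding cost per unit per year at price C is H = 0.24·C.
Evaluate total cost at each tier's feasible EOQ or, if the EOQ is below the tier, at the tier's minimum quantity.
EOQ at £53.30 = 1698.2 (feasible in tier 1): TC = 59,500×£53.30 + (59,500/1698.2)×310 + (1698.2/2)×0.24×£53.30 = £3,193,073.19.
EOQ at £48.38 = 1782.4 < 2500, so use break Q=2500: TC = 59,500×£48.38 + (59,500/2500.0)×310 + (2500.0/2)×0.24×£48.38 = £2,900,502.00.
EOQ at £43.87 = 1871.8 < 3500, so use break Q=3500: TC = 59,500×£43.87 + (59,500/3500.0)×310 + (3500.0/2)×0.24×£43.87 = £2,633,960.40.
EOQ at £43.11 = 1888.3 < 38000, so use break Q=38000: TC = 59,500×£43.11 + (59,500/38000.0)×310 + (38000.0/2)×0.24×£43.11 = £2,762,111.99.
Lowest total cost is £2,633,960.40 at Q = 3500.0.

Q* ≈ 3,500 pallets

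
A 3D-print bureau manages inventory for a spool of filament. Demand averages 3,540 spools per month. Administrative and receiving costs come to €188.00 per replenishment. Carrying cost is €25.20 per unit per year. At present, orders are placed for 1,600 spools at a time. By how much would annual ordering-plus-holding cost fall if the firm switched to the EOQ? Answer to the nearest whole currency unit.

Annual demand D = 3,540 × 12 = 42,480.
EOQ = √(2DS/H) = √(2 × 42,480 × 188 / 25.2) ≈ 796.13.
Cost at Q* = (D/Q*)S + (Q*/2)H = √(2DSH) ≈ €20,062.56.
Cost at Q = 1,600: (42,480/1,600)×188 + (1,600/2)×25.2 = €4,991.40 + €20,160.00 = €25,151.40.
Excess = €25,151.40 − €20,062.56 = €5,088.84.

Extra cost ≈ €5,089 per year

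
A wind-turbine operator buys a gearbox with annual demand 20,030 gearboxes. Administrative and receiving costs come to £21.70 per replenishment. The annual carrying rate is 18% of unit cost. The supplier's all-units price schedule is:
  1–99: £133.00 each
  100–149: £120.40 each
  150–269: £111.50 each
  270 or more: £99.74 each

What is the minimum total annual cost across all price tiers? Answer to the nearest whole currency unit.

Holding cost per unit per year at price C is H = 0.18·C.
For each price level, check whether its EOQ is feasible; otherwise the best quantity at that price is the breakpoint.
Tier 1 (£133.00): EOQ = 190.6 exceeds tier's upper bound 99, so this tier is dominated.
Tier 2 (£120.40): EOQ = 200.3 exceeds tier's upper bound 149, so this tier is dominated.
EOQ at £111.50 = 208.1 (feasible in tier 3): TC = 20,030×£111.50 + (20,030/208.1)×21.7 + (208.1/2)×0.18×£111.50 = £2,237,521.95.
EOQ at £99.74 = 220.0 < 270, so use break Q=270: TC = 20,030×£99.74 + (20,030/270.0)×21.7 + (270.0/2)×0.18×£99.74 = £2,001,825.70.
Lowest total cost among the candidates is at Q = 270.0.

TC* ≈ £2,001,826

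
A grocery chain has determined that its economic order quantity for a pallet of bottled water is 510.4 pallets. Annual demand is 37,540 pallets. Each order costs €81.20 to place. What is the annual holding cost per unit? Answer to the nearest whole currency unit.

H ≈ €23

Squaring Q* = √(2DS/H) gives Q*² = 2DS/H.
From Q* = √(2DS/H): H = 2DS / Q*² = 2 × 37,540 × 81.2 / 510.4² = 23.4023.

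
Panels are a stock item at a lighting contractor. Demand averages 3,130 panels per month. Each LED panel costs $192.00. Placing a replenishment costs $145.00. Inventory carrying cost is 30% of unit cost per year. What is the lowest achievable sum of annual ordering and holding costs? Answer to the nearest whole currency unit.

Annual demand D = 3,130 × 12 = 37,560.
Holding cost H = 0.30 × $192.00 = $57.6000 per unit per year.
The optimal lot size = √(2DS/H) = √(2 × 37,560 × 145 / 57.6) ≈ 434.86.
At the optimum the two cost components are equal, so total cost = 2·(Q*/2)H = Q*·H.
Minimum total = √(2DSH) = √(2 × 37,560 × 145 × 57.6) ≈ 25047.999.

TC* ≈ $25,048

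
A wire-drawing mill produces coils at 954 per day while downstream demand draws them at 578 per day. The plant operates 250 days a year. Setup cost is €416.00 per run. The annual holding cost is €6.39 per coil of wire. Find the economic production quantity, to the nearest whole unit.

Annual demand D = 578 × 250 = 144,500.
Production build-up factor (1 − d/p) = 1 − 578/954 = 0.3941.
Q* = √(2DS / (H(1 − d/p))) = √(2 × 144,500 × 416 / (6.39 × 0.3941)).
= √(120,224,000 / 2.5185) ≈ 6909.163.

Q* ≈ 6,909 coils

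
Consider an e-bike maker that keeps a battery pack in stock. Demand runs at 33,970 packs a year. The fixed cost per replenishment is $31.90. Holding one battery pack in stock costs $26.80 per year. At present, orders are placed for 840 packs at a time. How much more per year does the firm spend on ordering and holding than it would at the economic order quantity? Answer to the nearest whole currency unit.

Extra cost ≈ $4,925 per year

EOQ = √(2DS/H) = √(2 × 33,970 × 31.9 / 26.8) ≈ 284.37.
Cost at Q* = (D/Q*)S + (Q*/2)H = √(2DSH) ≈ $7,621.24.
Cost at Q = 840: (33,970/840)×31.9 + (840/2)×26.8 = $1,290.05 + $11,256.00 = $12,546.05.
Excess = $12,546.05 − $7,621.24 = $4,924.81.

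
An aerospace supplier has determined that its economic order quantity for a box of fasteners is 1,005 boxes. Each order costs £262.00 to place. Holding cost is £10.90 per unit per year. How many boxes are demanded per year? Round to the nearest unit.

Squaring Q* = √(2DS/H) gives Q*² = 2DS/H.
From Q* = √(2DS/H): D = Q*²H / (2S) = 1,005² × 10.9 / (2 × 262) = 21010.062.

D ≈ 21,010 boxes per year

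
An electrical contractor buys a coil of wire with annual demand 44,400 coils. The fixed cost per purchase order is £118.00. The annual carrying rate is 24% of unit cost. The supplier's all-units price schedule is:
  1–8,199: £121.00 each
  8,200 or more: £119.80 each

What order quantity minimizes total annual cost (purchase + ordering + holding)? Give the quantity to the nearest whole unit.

Holding cost per unit per year at price C is H = 0.24·C.
Evaluate total cost at each tier's feasible EOQ or, if the EOQ is below the tier, at the tier's minimum quantity.
EOQ at £121.00 = 600.7 (feasible in tier 1): TC = 44,400×£121.00 + (44,400/600.7)×118 + (600.7/2)×0.24×£121.00 = £5,389,843.99.
EOQ at £119.80 = 603.7 < 8200, so use break Q=8200: TC = 44,400×£119.80 + (44,400/8200.0)×118 + (8200.0/2)×0.24×£119.80 = £5,437,642.13.
Lowest total cost is £5,389,843.99 at Q = 600.7.

Q* ≈ 601 coils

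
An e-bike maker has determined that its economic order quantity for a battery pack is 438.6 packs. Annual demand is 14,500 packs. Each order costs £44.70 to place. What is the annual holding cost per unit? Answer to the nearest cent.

Invert the EOQ relation Q*² = 2DS/H.
From Q* = √(2DS/H): H = 2DS / Q*² = 2 × 14,500 × 44.7 / 438.6² = 6.7386.

H ≈ £6.74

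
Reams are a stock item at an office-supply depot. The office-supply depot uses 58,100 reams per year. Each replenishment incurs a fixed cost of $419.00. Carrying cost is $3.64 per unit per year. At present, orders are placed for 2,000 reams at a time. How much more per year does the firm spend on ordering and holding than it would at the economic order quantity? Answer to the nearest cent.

EOQ = √(2DS/H) = √(2 × 58,100 × 419 / 3.64) ≈ 3657.29.
Cost at Q* = (D/Q*)S + (Q*/2)H = √(2DSH) ≈ $13,312.54.
Cost at Q = 2,000: (58,100/2,000)×419 + (2,000/2)×3.64 = $12,171.95 + $3,640.00 = $15,811.95.
Excess = $15,811.95 − $13,312.54 = $2,499.41.

Extra cost ≈ $2,499.41 per year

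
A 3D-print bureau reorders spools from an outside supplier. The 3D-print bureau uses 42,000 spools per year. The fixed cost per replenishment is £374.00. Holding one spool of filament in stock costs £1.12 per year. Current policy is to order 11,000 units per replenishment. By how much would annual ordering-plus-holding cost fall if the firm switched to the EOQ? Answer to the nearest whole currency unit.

Extra cost ≈ £1,656 per year

EOQ = √(2DS/H) = √(2 × 42,000 × 374 / 1.12) ≈ 5296.23.
Cost at Q* = (D/Q*)S + (Q*/2)H = √(2DSH) ≈ £5,931.77.
Cost at Q = 11,000: (42,000/11,000)×374 + (11,000/2)×1.12 = £1,428.00 + £6,160.00 = £7,588.00.
Excess = £7,588.00 − £5,931.77 = £1,656.23.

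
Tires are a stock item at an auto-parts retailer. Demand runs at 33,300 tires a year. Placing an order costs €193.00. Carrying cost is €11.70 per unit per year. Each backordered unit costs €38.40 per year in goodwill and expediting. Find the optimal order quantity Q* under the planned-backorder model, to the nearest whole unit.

With planned backorders, Q* = √(2DS/H) · √((H+B)/B).
√(2DS/H) = √(2 × 33,300 × 193 / 11.7) = 1048.149.
√((H+B)/B) = √((11.7+38.4)/38.4) = 1.1422.
Q* ≈ 1197.226.

Q* ≈ 1,197 tires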